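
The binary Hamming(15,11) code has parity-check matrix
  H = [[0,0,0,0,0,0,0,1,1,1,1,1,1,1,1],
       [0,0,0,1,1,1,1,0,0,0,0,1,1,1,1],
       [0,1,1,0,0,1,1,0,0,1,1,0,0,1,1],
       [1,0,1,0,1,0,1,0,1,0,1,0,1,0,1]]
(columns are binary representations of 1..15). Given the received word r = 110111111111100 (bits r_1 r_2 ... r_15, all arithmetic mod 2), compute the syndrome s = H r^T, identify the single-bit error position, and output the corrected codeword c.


s = (0, 0, 1, 0)^T, error position = 2, corrected codeword c = 100111111111100

Compute s = H r^T mod 2 one row at a time:
  s_1 = 1 + 1 + 1 + 1 + 1 + 1 + 0 + 0 = 6 ≡ 0 (mod 2).
  s_2 = 1 + 1 + 1 + 1 + 1 + 1 + 0 + 0 = 6 ≡ 0 (mod 2).
  s_3 = 1 + 0 + 1 + 1 + 1 + 1 + 0 + 0 = 5 ≡ 1 (mod 2).
  s_4 = 1 + 0 + 1 + 1 + 1 + 1 + 1 + 0 = 6 ≡ 0 (mod 2).
s = (0, 0, 1, 0)^T — this equals column 2 of H (binary 0010), so error is at position 2.
Correct: flip bit 2 of r = 110111111111100 to get c = 100111111111100.


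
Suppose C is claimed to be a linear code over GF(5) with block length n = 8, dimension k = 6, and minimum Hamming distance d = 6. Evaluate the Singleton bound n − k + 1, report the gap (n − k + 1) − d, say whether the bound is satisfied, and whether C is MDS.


Singleton RHS = n − k + 1 = 3, slack = -3, bound violated (no such code; not MDS).

Singleton bound: d ≤ n − k + 1.
Here n = 8, k = 6, so n − k + 1 = 3.
Given d = 6, check d ≤ 3: NO.
Slack = (n − k + 1) − d = -3.
The slack is negative: d = 6 exceeds n − k + 1 = 3 by 3, so the Singleton bound is violated and no linear [8, 6, 6]_5 code can exist. In particular it is not MDS (MDS requires d = n − k + 1 exactly).
Description: the claimed parameters are [8, 6, 6]_5; such a code would be impossible (violates the Singleton bound).


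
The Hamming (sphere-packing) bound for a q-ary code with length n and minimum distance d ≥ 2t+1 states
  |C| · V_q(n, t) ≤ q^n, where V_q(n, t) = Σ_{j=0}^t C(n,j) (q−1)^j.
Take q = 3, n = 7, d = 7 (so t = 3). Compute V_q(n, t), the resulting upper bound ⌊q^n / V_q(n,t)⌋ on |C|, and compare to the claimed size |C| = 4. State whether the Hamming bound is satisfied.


V_q(n, t) = 379, q^n = 2187, Hamming bound = 5, |C| = 4 ≤ bound (satisfied).

Step 1: Compute V_q(n, t) = Σ_{j=0}^3 C(n, j) (q−1)^j.
  j = 0: C(7,0)·(2)^0 = 1·1 = 1.
  j = 1: C(7,1)·(2)^1 = 7·2 = 14.
  j = 2: C(7,2)·(2)^2 = 21·4 = 84.
  j = 3: C(7,3)·(2)^3 = 35·8 = 280.
  V_q(n, t) = 1 + 14 + 84 + 280 = 379.
Step 2: q^n = 3^7 = 2187.
Step 3: Hamming bound ⌊q^n / V_q(n,t)⌋ = ⌊2187/379⌋ = 5.
Step 4: Compare |C| = 4 to 5: satisfied.
The claimed |C| lies below the Hamming bound.


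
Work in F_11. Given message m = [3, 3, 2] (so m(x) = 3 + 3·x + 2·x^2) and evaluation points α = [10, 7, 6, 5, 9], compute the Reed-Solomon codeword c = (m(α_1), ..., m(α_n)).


c = [2, 1, 5, 2, 5]

Message polynomial: m(x) = 3 + 3·x + 2·x^2 (mod 11).
For each evaluation point α_i, compute m(α_i) mod 11:
  α_1 = 10: Horner steps 2 → 1 → 2, so m(10) = 2.
  α_2 = 7: Horner steps 2 → 6 → 1, so m(7) = 1.
  α_3 = 6: Horner steps 2 → 4 → 5, so m(6) = 5.
  α_4 = 5: Horner steps 2 → 2 → 2, so m(5) = 2.
  α_5 = 9: Horner steps 2 → 10 → 5, so m(9) = 5.
Codeword c = [2, 1, 5, 2, 5] ∈ F_11^5.


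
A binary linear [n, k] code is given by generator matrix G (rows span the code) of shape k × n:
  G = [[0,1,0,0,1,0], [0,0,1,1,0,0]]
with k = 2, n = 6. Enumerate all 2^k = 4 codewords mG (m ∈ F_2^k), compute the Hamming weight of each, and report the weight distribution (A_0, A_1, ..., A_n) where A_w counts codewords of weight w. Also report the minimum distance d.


Weight distribution: A_0 = 1, A_2 = 2, A_4 = 1. Minimum distance d = 2.

Enumerate all 2^2 = 4 messages m ∈ F_2^2.
For each, compute codeword c = mG in F_2^6, then tally its weight.
  m = 00 → c = 000000, weight = 0.
  m = 10 → c = 010010, weight = 2.
  m = 01 → c = 001100, weight = 2.
  m = 11 → c = 011110, weight = 4.
Tally weights:
  weight 0: 1 codewords.
  weight 2: 2 codewords.
  weight 4: 1 codewords.
Minimum distance d = smallest w > 0 with A_w > 0 = 2.
Sanity: Σ A_w = 4 = 2^2 = 4 ✓.


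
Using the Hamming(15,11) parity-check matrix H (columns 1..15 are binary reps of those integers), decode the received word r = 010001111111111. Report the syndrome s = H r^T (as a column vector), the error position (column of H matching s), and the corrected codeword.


s = (0, 0, 1, 1)^T, error position = 3, corrected codeword c = 011001111111111

Compute s = H r^T mod 2 one row at a time:
  s_1 = 1 + 1 + 1 + 1 + 1 + 1 + 1 + 1 = 8 ≡ 0 (mod 2).
  s_2 = 0 + 0 + 1 + 1 + 1 + 1 + 1 + 1 = 6 ≡ 0 (mod 2).
  s_3 = 1 + 0 + 1 + 1 + 1 + 1 + 1 + 1 = 7 ≡ 1 (mod 2).
  s_4 = 0 + 0 + 0 + 1 + 1 + 1 + 1 + 1 = 5 ≡ 1 (mod 2).
s = (0, 0, 1, 1)^T — this equals column 3 of H (binary 0011), so error is at position 3.
Correct: flip bit 3 of r = 010001111111111 to get c = 011001111111111.


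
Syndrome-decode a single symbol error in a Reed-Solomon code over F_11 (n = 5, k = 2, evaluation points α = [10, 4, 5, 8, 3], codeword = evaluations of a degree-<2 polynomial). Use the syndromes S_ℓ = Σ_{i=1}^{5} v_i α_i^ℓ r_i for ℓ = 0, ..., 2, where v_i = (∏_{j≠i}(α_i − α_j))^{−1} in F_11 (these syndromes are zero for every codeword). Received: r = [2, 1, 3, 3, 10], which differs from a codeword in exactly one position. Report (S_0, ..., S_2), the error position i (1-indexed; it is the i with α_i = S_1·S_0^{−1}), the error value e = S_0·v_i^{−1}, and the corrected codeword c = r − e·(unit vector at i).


S = (5, 7, 1), error at position 4, error magnitude e = 5, c = [2, 1, 3, 9, 10].

Step 1: column multipliers v_i = (∏_{j≠i}(α_i − α_j))^{−1} mod 11.
  i = 1 (α = 10): (10−4)(10−5)(10−8)(10−3) = 6·5·2·7 = 420 ≡ 2, so v_1 = 2^{−1} = 6 (mod 11).
  i = 2 (α = 4): (4−10)(4−5)(4−8)(4−3) = (−6)·(−1)·(−4)·1 = −24 ≡ 9, so v_2 = 9^{−1} = 5 (mod 11).
  i = 3 (α = 5): (5−10)(5−4)(5−8)(5−3) = (−5)·1·(−3)·2 = 30 ≡ 8, so v_3 = 8^{−1} = 7 (mod 11).
  i = 4 (α = 8): (8−10)(8−4)(8−5)(8−3) = (−2)·4·3·5 = −120 ≡ 1, so v_4 = 1^{−1} = 1 (mod 11).
  i = 5 (α = 3): (3−10)(3−4)(3−5)(3−8) = (−7)·(−1)·(−2)·(−5) = 70 ≡ 4, so v_5 = 4^{−1} = 3 (mod 11).
  v = [6, 5, 7, 1, 3].
Step 2: syndromes of r = [2, 1, 3, 3, 10] (all sums mod 11).
  S_0 = Σ v_i r_i = 6·2 + 5·1 + 7·3 + 1·3 + 3·10 = 71 ≡ 5.
  S_1 = Σ v_i α_i r_i = 6·10·2 + 5·4·1 + 7·5·3 + 1·8·3 + 3·3·10 = 359 ≡ 7.
  α_i^2 mod 11 = [1, 5, 3, 9, 9].
  S_2 = Σ v_i α_i^2 r_i = 6·1·2 + 5·5·1 + 7·3·3 + 1·9·3 + 3·9·10 = 397 ≡ 1.
  S = (5, 7, 1) ≠ 0, so r is not a codeword (an error is present).
Step 3: locate the error. For a single error e at position i, S_ℓ = v_i·e·α_i^ℓ, so α_err = S_1/S_0.
  S_0^{−1} = 5^{−1} = 9 (mod 11), so α_err = 7·9 = 63 ≡ 8 = α_4. Error position i = 4.
  Consistency check: S_2/S_1 = 1·8 = 8 ≡ 8 = α_err ✓ (single-error assumption holds).
Step 4: error magnitude e = S_0/v_4 = S_0·∏_{j≠4}(α_4 − α_j) = 5·1 = 5 ≡ 5 (mod 11).
Step 5: correct position 4: c_4 = r_4 − e = 3 − 5 ≡ 9 (mod 11). Hence c = [2, 1, 3, 9, 10].
  Check: interpolating c through the α_i gives m(x) = 4 + 2·x (degree < 2) with m(α_i) = c_i for every i, so c is indeed a codeword.


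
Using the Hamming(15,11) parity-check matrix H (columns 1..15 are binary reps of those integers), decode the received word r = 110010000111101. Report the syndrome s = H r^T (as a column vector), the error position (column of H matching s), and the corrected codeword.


s = (1, 0, 0, 1)^T, error position = 9, corrected codeword c = 110010001111101

Compute s = H r^T mod 2 one row at a time:
  s_1 = 0 + 0 + 1 + 1 + 1 + 1 + 0 + 1 = 5 ≡ 1 (mod 2).
  s_2 = 0 + 1 + 0 + 0 + 1 + 1 + 0 + 1 = 4 ≡ 0 (mod 2).
  s_3 = 1 + 0 + 0 + 0 + 1 + 1 + 0 + 1 = 4 ≡ 0 (mod 2).
  s_4 = 1 + 0 + 1 + 0 + 0 + 1 + 1 + 1 = 5 ≡ 1 (mod 2).
s = (1, 0, 0, 1)^T — this equals column 9 of H (binary 1001), so error is at position 9.
Correct: flip bit 9 of r = 110010000111101 to get c = 110010001111101.


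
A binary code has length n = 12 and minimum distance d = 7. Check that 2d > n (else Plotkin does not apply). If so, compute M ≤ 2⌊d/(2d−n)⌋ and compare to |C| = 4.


Plotkin bound M ≤ 6; given |C| = 4 ≤ bound (satisfied).

Check applicability: 2d = 14, n = 12.
2d − n = 2 > 0, so Plotkin applies.
Compute d/(2d−n) = 7/2 ≈ 3.5000.
⌊d/(2d−n)⌋ = 3.
Plotkin bound: M ≤ 2·3 = 6.
Given |C| = 4, check: satisfied.
This |C| is below the Plotkin bound.


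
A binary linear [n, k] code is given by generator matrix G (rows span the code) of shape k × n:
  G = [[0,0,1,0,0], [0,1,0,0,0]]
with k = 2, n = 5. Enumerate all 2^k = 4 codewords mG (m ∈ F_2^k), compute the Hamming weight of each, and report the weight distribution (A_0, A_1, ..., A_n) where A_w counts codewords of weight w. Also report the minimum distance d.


Weight distribution: A_0 = 1, A_1 = 2, A_2 = 1. Minimum distance d = 1.

Enumerate all 2^2 = 4 messages m ∈ F_2^2.
For each, compute codeword c = mG in F_2^5, then tally its weight.
  m = 00 → c = 00000, weight = 0.
  m = 10 → c = 00100, weight = 1.
  m = 01 → c = 01000, weight = 1.
  m = 11 → c = 01100, weight = 2.
Tally weights:
  weight 0: 1 codewords.
  weight 1: 2 codewords.
  weight 2: 1 codewords.
Minimum distance d = smallest w > 0 with A_w > 0 = 1.
Sanity: Σ A_w = 4 = 2^2 = 4 ✓.


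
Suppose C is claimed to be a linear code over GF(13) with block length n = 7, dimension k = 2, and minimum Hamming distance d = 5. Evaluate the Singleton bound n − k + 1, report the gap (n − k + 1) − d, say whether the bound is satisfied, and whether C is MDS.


Singleton RHS = n − k + 1 = 6, slack = 1, bound satisfied, not MDS.

Singleton bound: d ≤ n − k + 1.
Here n = 7, k = 2, so n − k + 1 = 6.
Given d = 5, check d ≤ 6: YES.
Slack = (n − k + 1) − d = 1.
The code is NOT MDS (slack = 1 > 0).
Description: the claimed parameters are [7, 2, 5]_13; such a code would be non-MDS.


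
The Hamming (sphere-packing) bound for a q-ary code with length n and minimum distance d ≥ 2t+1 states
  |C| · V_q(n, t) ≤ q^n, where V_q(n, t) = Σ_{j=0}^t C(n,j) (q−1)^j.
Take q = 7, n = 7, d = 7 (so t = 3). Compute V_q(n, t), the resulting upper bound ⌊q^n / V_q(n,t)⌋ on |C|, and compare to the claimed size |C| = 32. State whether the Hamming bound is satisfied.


V_q(n, t) = 8359, q^n = 823543, Hamming bound = 98, |C| = 32 ≤ bound (satisfied).

Step 1: Compute V_q(n, t) = Σ_{j=0}^3 C(n, j) (q−1)^j.
  j = 0: C(7,0)·(6)^0 = 1·1 = 1.
  j = 1: C(7,1)·(6)^1 = 7·6 = 42.
  j = 2: C(7,2)·(6)^2 = 21·36 = 756.
  j = 3: C(7,3)·(6)^3 = 35·216 = 7560.
  V_q(n, t) = 1 + 42 + 756 + 7560 = 8359.
Step 2: q^n = 7^7 = 823543.
Step 3: Hamming bound ⌊q^n / V_q(n,t)⌋ = ⌊823543/8359⌋ = 98.
Step 4: Compare |C| = 32 to 98: satisfied.
The claimed |C| lies below the Hamming bound.


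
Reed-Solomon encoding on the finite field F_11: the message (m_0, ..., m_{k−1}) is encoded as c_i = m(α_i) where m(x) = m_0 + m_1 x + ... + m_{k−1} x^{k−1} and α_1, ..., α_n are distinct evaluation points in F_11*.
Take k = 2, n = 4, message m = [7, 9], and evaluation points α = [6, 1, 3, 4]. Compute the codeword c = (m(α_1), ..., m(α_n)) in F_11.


c = [6, 5, 1, 10]

Message polynomial: m(x) = 7 + 9·x (mod 11).
For each evaluation point α_i, compute m(α_i) mod 11:
  α_1 = 6: Horner steps 9 → 6, so m(6) = 6.
  α_2 = 1: Horner steps 9 → 5, so m(1) = 5.
  α_3 = 3: Horner steps 9 → 1, so m(3) = 1.
  α_4 = 4: Horner steps 9 → 10, so m(4) = 10.
Codeword c = [6, 5, 1, 10] ∈ F_11^4.


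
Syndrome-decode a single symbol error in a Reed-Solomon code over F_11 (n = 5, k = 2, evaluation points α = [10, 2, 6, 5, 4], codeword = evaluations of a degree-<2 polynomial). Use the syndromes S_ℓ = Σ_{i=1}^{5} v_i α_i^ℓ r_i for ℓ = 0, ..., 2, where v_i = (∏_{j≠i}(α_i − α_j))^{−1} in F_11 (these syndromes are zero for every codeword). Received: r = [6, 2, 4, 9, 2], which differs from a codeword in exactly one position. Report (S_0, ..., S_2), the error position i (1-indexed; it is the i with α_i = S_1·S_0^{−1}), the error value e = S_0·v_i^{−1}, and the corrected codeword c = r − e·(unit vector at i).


S = (6, 2, 8), error at position 5, error magnitude e = 10, c = [6, 2, 4, 9, 3].

Step 1: column multipliers v_i = (∏_{j≠i}(α_i − α_j))^{−1} mod 11.
  i = 1 (α = 10): (10−2)(10−6)(10−5)(10−4) = 8·4·5·6 = 960 ≡ 3, so v_1 = 3^{−1} = 4 (mod 11).
  i = 2 (α = 2): (2−10)(2−6)(2−5)(2−4) = (−8)·(−4)·(−3)·(−2) = 192 ≡ 5, so v_2 = 5^{−1} = 9 (mod 11).
  i = 3 (α = 6): (6−10)(6−2)(6−5)(6−4) = (−4)·4·1·2 = −32 ≡ 1, so v_3 = 1^{−1} = 1 (mod 11).
  i = 4 (α = 5): (5−10)(5−2)(5−6)(5−4) = (−5)·3·(−1)·1 = 15 ≡ 4, so v_4 = 4^{−1} = 3 (mod 11).
  i = 5 (α = 4): (4−10)(4−2)(4−6)(4−5) = (−6)·2·(−2)·(−1) = −24 ≡ 9, so v_5 = 9^{−1} = 5 (mod 11).
  v = [4, 9, 1, 3, 5].
Step 2: syndromes of r = [6, 2, 4, 9, 2] (all sums mod 11).
  S_0 = Σ v_i r_i = 4·6 + 9·2 + 1·4 + 3·9 + 5·2 = 83 ≡ 6.
  S_1 = Σ v_i α_i r_i = 4·10·6 + 9·2·2 + 1·6·4 + 3·5·9 + 5·4·2 = 475 ≡ 2.
  α_i^2 mod 11 = [1, 4, 3, 3, 5].
  S_2 = Σ v_i α_i^2 r_i = 4·1·6 + 9·4·2 + 1·3·4 + 3·3·9 + 5·5·2 = 239 ≡ 8.
  S = (6, 2, 8) ≠ 0, so r is not a codeword (an error is present).
Step 3: locate the error. For a single error e at position i, S_ℓ = v_i·e·α_i^ℓ, so α_err = S_1/S_0.
  S_0^{−1} = 6^{−1} = 2 (mod 11), so α_err = 2·2 = 4 ≡ 4 = α_5. Error position i = 5.
  Consistency check: S_2/S_1 = 8·6 = 48 ≡ 4 = α_err ✓ (single-error assumption holds).
Step 4: error magnitude e = S_0/v_5 = S_0·∏_{j≠5}(α_5 − α_j) = 6·9 = 54 ≡ 10 (mod 11).
Step 5: correct position 5: c_5 = r_5 − e = 2 − 10 ≡ 3 (mod 11). Hence c = [6, 2, 4, 9, 3].
  Check: interpolating c through the α_i gives m(x) = 1 + 6·x (degree < 2) with m(α_i) = c_i for every i, so c is indeed a codeword.


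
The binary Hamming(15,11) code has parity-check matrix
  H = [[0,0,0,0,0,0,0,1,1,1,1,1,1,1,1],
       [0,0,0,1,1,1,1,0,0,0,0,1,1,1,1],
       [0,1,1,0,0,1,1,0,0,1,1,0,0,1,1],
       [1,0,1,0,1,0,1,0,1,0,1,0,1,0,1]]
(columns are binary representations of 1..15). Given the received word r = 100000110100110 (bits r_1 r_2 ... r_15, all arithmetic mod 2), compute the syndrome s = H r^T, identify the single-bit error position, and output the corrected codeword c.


s = (0, 1, 1, 1)^T, error position = 7, corrected codeword c = 100000010100110

Compute s = H r^T mod 2 one row at a time:
  s_1 = 1 + 0 + 1 + 0 + 0 + 1 + 1 + 0 = 4 ≡ 0 (mod 2).
  s_2 = 0 + 0 + 0 + 1 + 0 + 1 + 1 + 0 = 3 ≡ 1 (mod 2).
  s_3 = 0 + 0 + 0 + 1 + 1 + 0 + 1 + 0 = 3 ≡ 1 (mod 2).
  s_4 = 1 + 0 + 0 + 1 + 0 + 0 + 1 + 0 = 3 ≡ 1 (mod 2).
s = (0, 1, 1, 1)^T — this equals column 7 of H (binary 0111), so error is at position 7.
Correct: flip bit 7 of r = 100000110100110 to get c = 100000010100110.


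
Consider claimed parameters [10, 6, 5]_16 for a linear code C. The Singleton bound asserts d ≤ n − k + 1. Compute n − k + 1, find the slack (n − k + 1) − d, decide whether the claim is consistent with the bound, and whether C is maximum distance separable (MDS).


Singleton RHS = n − k + 1 = 5, slack = 0, bound satisfied, MDS.

Singleton bound: d ≤ n − k + 1.
Here n = 10, k = 6, so n − k + 1 = 5.
Given d = 5, check d ≤ 5: YES.
Slack = (n − k + 1) − d = 0.
The code is MDS (slack = 0).
Description: the claimed parameters are [10, 6, 5]_16; such a code would be MDS (meets Singleton bound).


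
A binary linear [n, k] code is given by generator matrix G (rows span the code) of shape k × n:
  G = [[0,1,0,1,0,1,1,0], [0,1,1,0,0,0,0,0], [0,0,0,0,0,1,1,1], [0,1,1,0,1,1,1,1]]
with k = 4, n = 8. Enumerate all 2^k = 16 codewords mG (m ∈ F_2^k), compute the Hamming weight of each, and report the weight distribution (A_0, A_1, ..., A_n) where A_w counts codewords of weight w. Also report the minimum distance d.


Weight distribution: A_0 = 1, A_1 = 1, A_2 = 1, A_3 = 4, A_4 = 5, A_5 = 3, A_6 = 1. Minimum distance d = 1.

Enumerate all 2^4 = 16 messages m ∈ F_2^4.
For each, compute codeword c = mG in F_2^8, then tally its weight.
  m = 0000 → c = 00000000, weight = 0.
  m = 1000 → c = 01010110, weight = 4.
  m = 0100 → c = 01100000, weight = 2.
  m = 1100 → c = 00110110, weight = 4.
  m = 0010 → c = 00000111, weight = 3.
  m = 1010 → c = 01010001, weight = 3.
  m = 0110 → c = 01100111, weight = 5.
  m = 1110 → c = 00110001, weight = 3.
  m = 0001 → c = 01101111, weight = 6.
  m = 1001 → c = 00111001, weight = 4.
  m = 0101 → c = 00001111, weight = 4.
  m = 1101 → c = 01011001, weight = 4.
  m = 0011 → c = 01101000, weight = 3.
  m = 1011 → c = 00111110, weight = 5.
  m = 0111 → c = 00001000, weight = 1.
  m = 1111 → c = 01011110, weight = 5.
Tally weights:
  weight 0: 1 codewords.
  weight 1: 1 codewords.
  weight 2: 1 codewords.
  weight 3: 4 codewords.
  weight 4: 5 codewords.
  weight 5: 3 codewords.
  weight 6: 1 codewords.
Minimum distance d = smallest w > 0 with A_w > 0 = 1.
Sanity: Σ A_w = 16 = 2^4 = 16 ✓.


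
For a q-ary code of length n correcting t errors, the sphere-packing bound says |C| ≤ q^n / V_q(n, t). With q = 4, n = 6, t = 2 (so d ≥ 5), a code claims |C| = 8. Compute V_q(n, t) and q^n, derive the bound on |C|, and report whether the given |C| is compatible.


V_q(n, t) = 154, q^n = 4096, Hamming bound = 26, |C| = 8 ≤ bound (satisfied).

Step 1: Compute V_q(n, t) = Σ_{j=0}^2 C(n, j) (q−1)^j.
  j = 0: C(6,0)·(3)^0 = 1·1 = 1.
  j = 1: C(6,1)·(3)^1 = 6·3 = 18.
  j = 2: C(6,2)·(3)^2 = 15·9 = 135.
  V_q(n, t) = 1 + 18 + 135 = 154.
Step 2: q^n = 4^6 = 4096.
Step 3: Hamming bound ⌊q^n / V_q(n,t)⌋ = ⌊4096/154⌋ = 26.
Step 4: Compare |C| = 8 to 26: satisfied.
The claimed |C| lies below the Hamming bound.


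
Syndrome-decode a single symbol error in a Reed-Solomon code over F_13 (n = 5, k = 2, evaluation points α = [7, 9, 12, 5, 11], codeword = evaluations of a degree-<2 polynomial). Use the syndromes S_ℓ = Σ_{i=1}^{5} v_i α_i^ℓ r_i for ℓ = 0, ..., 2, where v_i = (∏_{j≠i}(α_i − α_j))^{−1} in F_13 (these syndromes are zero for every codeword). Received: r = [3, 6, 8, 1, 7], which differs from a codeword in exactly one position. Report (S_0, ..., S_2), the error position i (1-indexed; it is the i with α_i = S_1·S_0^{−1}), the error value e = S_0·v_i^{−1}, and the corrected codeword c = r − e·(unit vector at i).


S = (3, 1, 9), error at position 2, error magnitude e = 1, c = [3, 5, 8, 1, 7].

Step 1: column multipliers v_i = (∏_{j≠i}(α_i − α_j))^{−1} mod 13.
  i = 1 (α = 7): (7−9)(7−12)(7−5)(7−11) = (−2)·(−5)·2·(−4) = −80 ≡ 11, so v_1 = 11^{−1} = 6 (mod 13).
  i = 2 (α = 9): (9−7)(9−12)(9−5)(9−11) = 2·(−3)·4·(−2) = 48 ≡ 9, so v_2 = 9^{−1} = 3 (mod 13).
  i = 3 (α = 12): (12−7)(12−9)(12−5)(12−11) = 5·3·7·1 = 105 ≡ 1, so v_3 = 1^{−1} = 1 (mod 13).
  i = 4 (α = 5): (5−7)(5−9)(5−12)(5−11) = (−2)·(−4)·(−7)·(−6) = 336 ≡ 11, so v_4 = 11^{−1} = 6 (mod 13).
  i = 5 (α = 11): (11−7)(11−9)(11−12)(11−5) = 4·2·(−1)·6 = −48 ≡ 4, so v_5 = 4^{−1} = 10 (mod 13).
  v = [6, 3, 1, 6, 10].
Step 2: syndromes of r = [3, 6, 8, 1, 7] (all sums mod 13).
  S_0 = Σ v_i r_i = 6·3 + 3·6 + 1·8 + 6·1 + 10·7 = 120 ≡ 3.
  S_1 = Σ v_i α_i r_i = 6·7·3 + 3·9·6 + 1·12·8 + 6·5·1 + 10·11·7 = 1184 ≡ 1.
  α_i^2 mod 13 = [10, 3, 1, 12, 4].
  S_2 = Σ v_i α_i^2 r_i = 6·10·3 + 3·3·6 + 1·1·8 + 6·12·1 + 10·4·7 = 594 ≡ 9.
  S = (3, 1, 9) ≠ 0, so r is not a codeword (an error is present).
Step 3: locate the error. For a single error e at position i, S_ℓ = v_i·e·α_i^ℓ, so α_err = S_1/S_0.
  S_0^{−1} = 3^{−1} = 9 (mod 13), so α_err = 1·9 = 9 ≡ 9 = α_2. Error position i = 2.
  Consistency check: S_2/S_1 = 9·1 = 9 ≡ 9 = α_err ✓ (single-error assumption holds).
Step 4: error magnitude e = S_0/v_2 = S_0·∏_{j≠2}(α_2 − α_j) = 3·9 = 27 ≡ 1 (mod 13).
Step 5: correct position 2: c_2 = r_2 − e = 6 − 1 ≡ 5 (mod 13). Hence c = [3, 5, 8, 1, 7].
  Check: interpolating c through the α_i gives m(x) = 9 + 1·x (degree < 2) with m(α_i) = c_i for every i, so c is indeed a codeword.


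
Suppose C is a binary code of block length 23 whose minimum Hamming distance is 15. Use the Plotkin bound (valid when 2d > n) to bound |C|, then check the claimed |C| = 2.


Plotkin bound M ≤ 4; given |C| = 2 ≤ bound (satisfied).

Check applicability: 2d = 30, n = 23.
2d − n = 7 > 0, so Plotkin applies.
Compute d/(2d−n) = 15/7 ≈ 2.1429.
⌊d/(2d−n)⌋ = 2.
Plotkin bound: M ≤ 2·2 = 4.
Given |C| = 2, check: satisfied.
This |C| is below the Plotkin bound.


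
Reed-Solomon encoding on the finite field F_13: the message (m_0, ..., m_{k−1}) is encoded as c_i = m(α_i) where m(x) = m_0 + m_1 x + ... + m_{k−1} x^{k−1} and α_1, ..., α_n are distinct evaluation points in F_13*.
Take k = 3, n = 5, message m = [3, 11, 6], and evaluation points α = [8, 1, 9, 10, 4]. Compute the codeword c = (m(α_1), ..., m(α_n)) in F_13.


c = [7, 7, 3, 11, 0]

Message polynomial: m(x) = 3 + 11·x + 6·x^2 (mod 13).
For each evaluation point α_i, compute m(α_i) mod 13:
  α_1 = 8: Horner steps 6 → 7 → 7, so m(8) = 7.
  α_2 = 1: Horner steps 6 → 4 → 7, so m(1) = 7.
  α_3 = 9: Horner steps 6 → 0 → 3, so m(9) = 3.
  α_4 = 10: Horner steps 6 → 6 → 11, so m(10) = 11.
  α_5 = 4: Horner steps 6 → 9 → 0, so m(4) = 0.
Codeword c = [7, 7, 3, 11, 0] ∈ F_13^5.


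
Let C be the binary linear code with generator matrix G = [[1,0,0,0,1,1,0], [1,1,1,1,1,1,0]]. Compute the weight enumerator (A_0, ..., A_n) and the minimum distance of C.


Weight distribution: A_0 = 1, A_3 = 2, A_6 = 1. Minimum distance d = 3.

Enumerate all 2^2 = 4 messages m ∈ F_2^2.
For each, compute codeword c = mG in F_2^7, then tally its weight.
  m = 00 → c = 0000000, weight = 0.
  m = 10 → c = 1000110, weight = 3.
  m = 01 → c = 1111110, weight = 6.
  m = 11 → c = 0111000, weight = 3.
Tally weights:
  weight 0: 1 codewords.
  weight 3: 2 codewords.
  weight 6: 1 codewords.
Minimum distance d = smallest w > 0 with A_w > 0 = 3.
Sanity: Σ A_w = 4 = 2^2 = 4 ✓.


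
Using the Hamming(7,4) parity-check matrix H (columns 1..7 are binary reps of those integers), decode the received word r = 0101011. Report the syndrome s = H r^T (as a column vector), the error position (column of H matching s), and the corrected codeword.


s = (1, 1, 1)^T, error position = 7, corrected codeword c = 0101010

Compute s = H r^T mod 2 one row at a time:
  s_1 = 1 + 0 + 1 + 1 = 3 ≡ 1 (mod 2).
  s_2 = 1 + 0 + 1 + 1 = 3 ≡ 1 (mod 2).
  s_3 = 0 + 0 + 0 + 1 = 1 ≡ 1 (mod 2).
s = (1, 1, 1)^T — this equals column 7 of H (binary 111), so error is at position 7.
Correct: flip bit 7 of r = 0101011 to get c = 0101010.


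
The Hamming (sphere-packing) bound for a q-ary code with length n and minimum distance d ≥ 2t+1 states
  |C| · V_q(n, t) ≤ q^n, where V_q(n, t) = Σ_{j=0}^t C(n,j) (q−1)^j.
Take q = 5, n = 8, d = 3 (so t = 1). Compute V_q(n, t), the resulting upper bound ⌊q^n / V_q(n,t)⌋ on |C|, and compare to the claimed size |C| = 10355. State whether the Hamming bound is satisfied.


V_q(n, t) = 33, q^n = 390625, Hamming bound = 11837, |C| = 10355 ≤ bound (satisfied).

Step 1: Compute V_q(n, t) = Σ_{j=0}^1 C(n, j) (q−1)^j.
  j = 0: C(8,0)·(4)^0 = 1·1 = 1.
  j = 1: C(8,1)·(4)^1 = 8·4 = 32.
  V_q(n, t) = 1 + 32 = 33.
Step 2: q^n = 5^8 = 390625.
Step 3: Hamming bound ⌊q^n / V_q(n,t)⌋ = ⌊390625/33⌋ = 11837.
Step 4: Compare |C| = 10355 to 11837: satisfied.
The claimed |C| lies below the Hamming bound.


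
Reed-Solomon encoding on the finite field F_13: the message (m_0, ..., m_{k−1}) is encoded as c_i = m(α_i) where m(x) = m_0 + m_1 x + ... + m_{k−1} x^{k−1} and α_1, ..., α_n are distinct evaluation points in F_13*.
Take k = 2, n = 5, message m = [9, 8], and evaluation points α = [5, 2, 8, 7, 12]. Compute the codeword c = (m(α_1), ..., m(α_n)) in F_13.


c = [10, 12, 8, 0, 1]

Message polynomial: m(x) = 9 + 8·x (mod 13).
For each evaluation point α_i, compute m(α_i) mod 13:
  α_1 = 5: Horner steps 8 → 10, so m(5) = 10.
  α_2 = 2: Horner steps 8 → 12, so m(2) = 12.
  α_3 = 8: Horner steps 8 → 8, so m(8) = 8.
  α_4 = 7: Horner steps 8 → 0, so m(7) = 0.
  α_5 = 12: Horner steps 8 → 1, so m(12) = 1.
Codeword c = [10, 12, 8, 0, 1] ∈ F_13^5.


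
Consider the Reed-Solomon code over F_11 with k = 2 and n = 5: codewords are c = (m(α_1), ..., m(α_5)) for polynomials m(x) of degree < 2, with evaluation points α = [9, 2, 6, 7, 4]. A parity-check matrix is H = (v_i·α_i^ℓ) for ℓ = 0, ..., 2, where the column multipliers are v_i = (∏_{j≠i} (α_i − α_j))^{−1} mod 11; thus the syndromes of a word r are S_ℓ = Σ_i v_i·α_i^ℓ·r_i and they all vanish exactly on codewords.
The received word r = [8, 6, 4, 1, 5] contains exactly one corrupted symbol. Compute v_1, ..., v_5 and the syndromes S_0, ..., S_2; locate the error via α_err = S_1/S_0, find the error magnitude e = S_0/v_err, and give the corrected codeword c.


S = (1, 7, 5), error at position 4, error magnitude e = 3, c = [8, 6, 4, 9, 5].

Step 1: column multipliers v_i = (∏_{j≠i}(α_i − α_j))^{−1} mod 11.
  i = 1 (α = 9): (9−2)(9−6)(9−7)(9−4) = 7·3·2·5 = 210 ≡ 1, so v_1 = 1^{−1} = 1 (mod 11).
  i = 2 (α = 2): (2−9)(2−6)(2−7)(2−4) = (−7)·(−4)·(−5)·(−2) = 280 ≡ 5, so v_2 = 5^{−1} = 9 (mod 11).
  i = 3 (α = 6): (6−9)(6−2)(6−7)(6−4) = (−3)·4·(−1)·2 = 24 ≡ 2, so v_3 = 2^{−1} = 6 (mod 11).
  i = 4 (α = 7): (7−9)(7−2)(7−6)(7−4) = (−2)·5·1·3 = −30 ≡ 3, so v_4 = 3^{−1} = 4 (mod 11).
  i = 5 (α = 4): (4−9)(4−2)(4−6)(4−7) = (−5)·2·(−2)·(−3) = −60 ≡ 6, so v_5 = 6^{−1} = 2 (mod 11).
  v = [1, 9, 6, 4, 2].
Step 2: syndromes of r = [8, 6, 4, 1, 5] (all sums mod 11).
  S_0 = Σ v_i r_i = 1·8 + 9·6 + 6·4 + 4·1 + 2·5 = 100 ≡ 1.
  S_1 = Σ v_i α_i r_i = 1·9·8 + 9·2·6 + 6·6·4 + 4·7·1 + 2·4·5 = 392 ≡ 7.
  α_i^2 mod 11 = [4, 4, 3, 5, 5].
  S_2 = Σ v_i α_i^2 r_i = 1·4·8 + 9·4·6 + 6·3·4 + 4·5·1 + 2·5·5 = 390 ≡ 5.
  S = (1, 7, 5) ≠ 0, so r is not a codeword (an error is present).
Step 3: locate the error. For a single error e at position i, S_ℓ = v_i·e·α_i^ℓ, so α_err = S_1/S_0.
  S_0^{−1} = 1^{−1} = 1 (mod 11), so α_err = 7·1 = 7 ≡ 7 = α_4. Error position i = 4.
  Consistency check: S_2/S_1 = 5·8 = 40 ≡ 7 = α_err ✓ (single-error assumption holds).
Step 4: error magnitude e = S_0/v_4 = S_0·∏_{j≠4}(α_4 − α_j) = 1·3 = 3 ≡ 3 (mod 11).
Step 5: correct position 4: c_4 = r_4 − e = 1 − 3 ≡ 9 (mod 11). Hence c = [8, 6, 4, 9, 5].
  Check: interpolating c through the α_i gives m(x) = 7 + 5·x (degree < 2) with m(α_i) = c_i for every i, so c is indeed a codeword.


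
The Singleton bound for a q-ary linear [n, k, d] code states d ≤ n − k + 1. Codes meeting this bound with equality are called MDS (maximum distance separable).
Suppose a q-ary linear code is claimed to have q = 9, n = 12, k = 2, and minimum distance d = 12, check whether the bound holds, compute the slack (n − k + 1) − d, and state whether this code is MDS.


Singleton RHS = n − k + 1 = 11, slack = -1, bound violated (no such code; not MDS).

Singleton bound: d ≤ n − k + 1.
Here n = 12, k = 2, so n − k + 1 = 11.
Given d = 12, check d ≤ 11: NO.
Slack = (n − k + 1) − d = -1.
The slack is negative: d = 12 exceeds n − k + 1 = 11 by 1, so the Singleton bound is violated and no linear [12, 2, 12]_9 code can exist. In particular it is not MDS (MDS requires d = n − k + 1 exactly).
Description: the claimed parameters are [12, 2, 12]_9; such a code would be impossible (violates the Singleton bound).


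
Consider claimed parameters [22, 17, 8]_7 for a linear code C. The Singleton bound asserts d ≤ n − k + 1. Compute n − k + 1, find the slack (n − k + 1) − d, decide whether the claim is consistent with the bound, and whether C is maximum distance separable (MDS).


Singleton RHS = n − k + 1 = 6, slack = -2, bound violated (no such code; not MDS).

Singleton bound: d ≤ n − k + 1.
Here n = 22, k = 17, so n − k + 1 = 6.
Given d = 8, check d ≤ 6: NO.
Slack = (n − k + 1) − d = -2.
The slack is negative: d = 8 exceeds n − k + 1 = 6 by 2, so the Singleton bound is violated and no linear [22, 17, 8]_7 code can exist. In particular it is not MDS (MDS requires d = n − k + 1 exactly).
Description: the claimed parameters are [22, 17, 8]_7; such a code would be impossible (violates the Singleton bound).


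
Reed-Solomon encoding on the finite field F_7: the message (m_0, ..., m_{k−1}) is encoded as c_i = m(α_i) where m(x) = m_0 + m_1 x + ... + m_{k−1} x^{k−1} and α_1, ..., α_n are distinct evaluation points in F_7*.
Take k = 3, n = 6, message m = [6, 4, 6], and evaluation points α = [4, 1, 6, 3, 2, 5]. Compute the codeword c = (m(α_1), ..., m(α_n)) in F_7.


c = [6, 2, 1, 2, 3, 1]

Message polynomial: m(x) = 6 + 4·x + 6·x^2 (mod 7).
For each evaluation point α_i, compute m(α_i) mod 7:
  α_1 = 4: Horner steps 6 → 0 → 6, so m(4) = 6.
  α_2 = 1: Horner steps 6 → 3 → 2, so m(1) = 2.
  α_3 = 6: Horner steps 6 → 5 → 1, so m(6) = 1.
  α_4 = 3: Horner steps 6 → 1 → 2, so m(3) = 2.
  α_5 = 2: Horner steps 6 → 2 → 3, so m(2) = 3.
  α_6 = 5: Horner steps 6 → 6 → 1, so m(5) = 1.
Codeword c = [6, 2, 1, 2, 3, 1] ∈ F_7^6.


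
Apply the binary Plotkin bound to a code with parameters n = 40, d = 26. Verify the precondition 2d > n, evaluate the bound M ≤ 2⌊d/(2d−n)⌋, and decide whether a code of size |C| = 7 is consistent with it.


Plotkin bound M ≤ 4; given |C| = 7 > bound (violated).

Check applicability: 2d = 52, n = 40.
2d − n = 12 > 0, so Plotkin applies.
Compute d/(2d−n) = 26/12 ≈ 2.1667.
⌊d/(2d−n)⌋ = 2.
Plotkin bound: M ≤ 2·2 = 4.
Given |C| = 7, check: VIOLATED.
This |C| is above the Plotkin bound, so no binary code with n = 40, d = 26 and 7 codewords exists.


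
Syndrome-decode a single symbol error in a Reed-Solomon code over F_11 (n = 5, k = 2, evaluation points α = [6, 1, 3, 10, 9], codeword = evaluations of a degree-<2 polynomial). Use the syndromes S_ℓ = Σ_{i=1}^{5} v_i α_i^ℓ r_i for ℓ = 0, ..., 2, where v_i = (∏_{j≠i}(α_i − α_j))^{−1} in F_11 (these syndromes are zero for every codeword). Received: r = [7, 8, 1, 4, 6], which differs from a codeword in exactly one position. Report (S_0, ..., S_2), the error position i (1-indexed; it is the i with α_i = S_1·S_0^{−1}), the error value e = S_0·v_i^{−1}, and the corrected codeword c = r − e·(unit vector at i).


S = (7, 8, 6), error at position 5, error magnitude e = 4, c = [7, 8, 1, 4, 2].

Step 1: column multipliers v_i = (∏_{j≠i}(α_i − α_j))^{−1} mod 11.
  i = 1 (α = 6): (6−1)(6−3)(6−10)(6−9) = 5·3·(−4)·(−3) = 180 ≡ 4, so v_1 = 4^{−1} = 3 (mod 11).
  i = 2 (α = 1): (1−6)(1−3)(1−10)(1−9) = (−5)·(−2)·(−9)·(−8) = 720 ≡ 5, so v_2 = 5^{−1} = 9 (mod 11).
  i = 3 (α = 3): (3−6)(3−1)(3−10)(3−9) = (−3)·2·(−7)·(−6) = −252 ≡ 1, so v_3 = 1^{−1} = 1 (mod 11).
  i = 4 (α = 10): (10−6)(10−1)(10−3)(10−9) = 4·9·7·1 = 252 ≡ 10, so v_4 = 10^{−1} = 10 (mod 11).
  i = 5 (α = 9): (9−6)(9−1)(9−3)(9−10) = 3·8·6·(−1) = −144 ≡ 10, so v_5 = 10^{−1} = 10 (mod 11).
  v = [3, 9, 1, 10, 10].
Step 2: syndromes of r = [7, 8, 1, 4, 6] (all sums mod 11).
  S_0 = Σ v_i r_i = 3·7 + 9·8 + 1·1 + 10·4 + 10·6 = 194 ≡ 7.
  S_1 = Σ v_i α_i r_i = 3·6·7 + 9·1·8 + 1·3·1 + 10·10·4 + 10·9·6 = 1141 ≡ 8.
  α_i^2 mod 11 = [3, 1, 9, 1, 4].
  S_2 = Σ v_i α_i^2 r_i = 3·3·7 + 9·1·8 + 1·9·1 + 10·1·4 + 10·4·6 = 424 ≡ 6.
  S = (7, 8, 6) ≠ 0, so r is not a codeword (an error is present).
Step 3: locate the error. For a single error e at position i, S_ℓ = v_i·e·α_i^ℓ, so α_err = S_1/S_0.
  S_0^{−1} = 7^{−1} = 8 (mod 11), so α_err = 8·8 = 64 ≡ 9 = α_5. Error position i = 5.
  Consistency check: S_2/S_1 = 6·7 = 42 ≡ 9 = α_err ✓ (single-error assumption holds).
Step 4: error magnitude e = S_0/v_5 = S_0·∏_{j≠5}(α_5 − α_j) = 7·10 = 70 ≡ 4 (mod 11).
Step 5: correct position 5: c_5 = r_5 − e = 6 − 4 ≡ 2 (mod 11). Hence c = [7, 8, 1, 4, 2].
  Check: interpolating c through the α_i gives m(x) = 6 + 2·x (degree < 2) with m(α_i) = c_i for every i, so c is indeed a codeword.


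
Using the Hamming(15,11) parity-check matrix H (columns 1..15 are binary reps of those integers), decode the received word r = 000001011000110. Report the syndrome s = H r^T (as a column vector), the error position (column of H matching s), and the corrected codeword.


s = (0, 1, 0, 0)^T, error position = 4, corrected codeword c = 000101011000110

Compute s = H r^T mod 2 one row at a time:
  s_1 = 1 + 1 + 0 + 0 + 0 + 1 + 1 + 0 = 4 ≡ 0 (mod 2).
  s_2 = 0 + 0 + 1 + 0 + 0 + 1 + 1 + 0 = 3 ≡ 1 (mod 2).
  s_3 = 0 + 0 + 1 + 0 + 0 + 0 + 1 + 0 = 2 ≡ 0 (mod 2).
  s_4 = 0 + 0 + 0 + 0 + 1 + 0 + 1 + 0 = 2 ≡ 0 (mod 2).
s = (0, 1, 0, 0)^T — this equals column 4 of H (binary 0100), so error is at position 4.
Correct: flip bit 4 of r = 000001011000110 to get c = 000101011000110.


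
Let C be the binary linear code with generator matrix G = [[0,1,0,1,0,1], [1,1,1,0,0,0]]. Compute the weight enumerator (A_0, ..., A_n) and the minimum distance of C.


Weight distribution: A_0 = 1, A_3 = 2, A_4 = 1. Minimum distance d = 3.

Enumerate all 2^2 = 4 messages m ∈ F_2^2.
For each, compute codeword c = mG in F_2^6, then tally its weight.
  m = 00 → c = 000000, weight = 0.
  m = 10 → c = 010101, weight = 3.
  m = 01 → c = 111000, weight = 3.
  m = 11 → c = 101101, weight = 4.
Tally weights:
  weight 0: 1 codewords.
  weight 3: 2 codewords.
  weight 4: 1 codewords.
Minimum distance d = smallest w > 0 with A_w > 0 = 3.
Sanity: Σ A_w = 4 = 2^2 = 4 ✓.


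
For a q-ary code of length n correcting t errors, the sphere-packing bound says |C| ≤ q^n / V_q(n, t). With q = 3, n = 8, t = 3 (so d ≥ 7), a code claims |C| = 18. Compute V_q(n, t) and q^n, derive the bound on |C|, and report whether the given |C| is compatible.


V_q(n, t) = 577, q^n = 6561, Hamming bound = 11, |C| = 18 > bound (violated).

Step 1: Compute V_q(n, t) = Σ_{j=0}^3 C(n, j) (q−1)^j.
  j = 0: C(8,0)·(2)^0 = 1·1 = 1.
  j = 1: C(8,1)·(2)^1 = 8·2 = 16.
  j = 2: C(8,2)·(2)^2 = 28·4 = 112.
  j = 3: C(8,3)·(2)^3 = 56·8 = 448.
  V_q(n, t) = 1 + 16 + 112 + 448 = 577.
Step 2: q^n = 3^8 = 6561.
Step 3: Hamming bound ⌊q^n / V_q(n,t)⌋ = ⌊6561/577⌋ = 11.
Step 4: Compare |C| = 18 to 11: violated.
The claimed |C| lies above the Hamming bound, so no 3-ary code of length 8 with d ≥ 7 can have 18 codewords.


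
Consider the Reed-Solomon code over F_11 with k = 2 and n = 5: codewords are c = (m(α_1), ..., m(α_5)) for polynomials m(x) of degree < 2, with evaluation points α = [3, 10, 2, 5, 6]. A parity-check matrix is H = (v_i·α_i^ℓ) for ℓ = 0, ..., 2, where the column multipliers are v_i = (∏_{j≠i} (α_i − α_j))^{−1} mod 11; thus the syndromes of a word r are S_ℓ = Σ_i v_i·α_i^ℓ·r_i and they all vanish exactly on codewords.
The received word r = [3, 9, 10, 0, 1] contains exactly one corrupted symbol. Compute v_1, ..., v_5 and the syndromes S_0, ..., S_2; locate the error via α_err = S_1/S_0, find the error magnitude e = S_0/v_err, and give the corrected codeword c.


S = (9, 10, 5), error at position 5, error magnitude e = 8, c = [3, 9, 10, 0, 4].

Step 1: column multipliers v_i = (∏_{j≠i}(α_i − α_j))^{−1} mod 11.
  i = 1 (α = 3): (3−10)(3−2)(3−5)(3−6) = (−7)·1·(−2)·(−3) = −42 ≡ 2, so v_1 = 2^{−1} = 6 (mod 11).
  i = 2 (α = 10): (10−3)(10−2)(10−5)(10−6) = 7·8·5·4 = 1120 ≡ 9, so v_2 = 9^{−1} = 5 (mod 11).
  i = 3 (α = 2): (2−3)(2−10)(2−5)(2−6) = (−1)·(−8)·(−3)·(−4) = 96 ≡ 8, so v_3 = 8^{−1} = 7 (mod 11).
  i = 4 (α = 5): (5−3)(5−10)(5−2)(5−6) = 2·(−5)·3·(−1) = 30 ≡ 8, so v_4 = 8^{−1} = 7 (mod 11).
  i = 5 (α = 6): (6−3)(6−10)(6−2)(6−5) = 3·(−4)·4·1 = −48 ≡ 7, so v_5 = 7^{−1} = 8 (mod 11).
  v = [6, 5, 7, 7, 8].
Step 2: syndromes of r = [3, 9, 10, 0, 1] (all sums mod 11).
  S_0 = Σ v_i r_i = 6·3 + 5·9 + 7·10 + 7·0 + 8·1 = 141 ≡ 9.
  S_1 = Σ v_i α_i r_i = 6·3·3 + 5·10·9 + 7·2·10 + 7·5·0 + 8·6·1 = 692 ≡ 10.
  α_i^2 mod 11 = [9, 1, 4, 3, 3].
  S_2 = Σ v_i α_i^2 r_i = 6·9·3 + 5·1·9 + 7·4·10 + 7·3·0 + 8·3·1 = 511 ≡ 5.
  S = (9, 10, 5) ≠ 0, so r is not a codeword (an error is present).
Step 3: locate the error. For a single error e at position i, S_ℓ = v_i·e·α_i^ℓ, so α_err = S_1/S_0.
  S_0^{−1} = 9^{−1} = 5 (mod 11), so α_err = 10·5 = 50 ≡ 6 = α_5. Error position i = 5.
  Consistency check: S_2/S_1 = 5·10 = 50 ≡ 6 = α_err ✓ (single-error assumption holds).
Step 4: error magnitude e = S_0/v_5 = S_0·∏_{j≠5}(α_5 − α_j) = 9·7 = 63 ≡ 8 (mod 11).
Step 5: correct position 5: c_5 = r_5 − e = 1 − 8 ≡ 4 (mod 11). Hence c = [3, 9, 10, 0, 4].
  Check: interpolating c through the α_i gives m(x) = 2 + 4·x (degree < 2) with m(α_i) = c_i for every i, so c is indeed a codeword.


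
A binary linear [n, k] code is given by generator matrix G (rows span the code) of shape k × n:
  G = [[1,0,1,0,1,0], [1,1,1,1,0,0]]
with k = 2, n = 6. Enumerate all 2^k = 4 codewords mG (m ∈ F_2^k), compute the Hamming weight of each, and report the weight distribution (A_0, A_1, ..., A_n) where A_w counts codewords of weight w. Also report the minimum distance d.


Weight distribution: A_0 = 1, A_3 = 2, A_4 = 1. Minimum distance d = 3.

Enumerate all 2^2 = 4 messages m ∈ F_2^2.
For each, compute codeword c = mG in F_2^6, then tally its weight.
  m = 00 → c = 000000, weight = 0.
  m = 10 → c = 101010, weight = 3.
  m = 01 → c = 111100, weight = 4.
  m = 11 → c = 010110, weight = 3.
Tally weights:
  weight 0: 1 codewords.
  weight 3: 2 codewords.
  weight 4: 1 codewords.
Minimum distance d = smallest w > 0 with A_w > 0 = 3.
Sanity: Σ A_w = 4 = 2^2 = 4 ✓.


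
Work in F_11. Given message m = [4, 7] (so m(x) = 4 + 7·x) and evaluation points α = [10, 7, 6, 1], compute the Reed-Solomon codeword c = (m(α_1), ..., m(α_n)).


c = [8, 9, 2, 0]

Message polynomial: m(x) = 4 + 7·x (mod 11).
For each evaluation point α_i, compute m(α_i) mod 11:
  α_1 = 10: Horner steps 7 → 8, so m(10) = 8.
  α_2 = 7: Horner steps 7 → 9, so m(7) = 9.
  α_3 = 6: Horner steps 7 → 2, so m(6) = 2.
  α_4 = 1: Horner steps 7 → 0, so m(1) = 0.
Codeword c = [8, 9, 2, 0] ∈ F_11^4.


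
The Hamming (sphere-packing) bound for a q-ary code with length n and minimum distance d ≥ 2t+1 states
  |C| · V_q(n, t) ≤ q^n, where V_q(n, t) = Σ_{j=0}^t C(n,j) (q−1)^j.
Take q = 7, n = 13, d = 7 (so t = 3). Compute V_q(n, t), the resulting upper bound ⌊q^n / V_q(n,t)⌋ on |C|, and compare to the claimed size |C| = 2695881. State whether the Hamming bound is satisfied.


V_q(n, t) = 64663, q^n = 96889010407, Hamming bound = 1498368, |C| = 2695881 > bound (violated).

Step 1: Compute V_q(n, t) = Σ_{j=0}^3 C(n, j) (q−1)^j.
  j = 0: C(13,0)·(6)^0 = 1·1 = 1.
  j = 1: C(13,1)·(6)^1 = 13·6 = 78.
  j = 2: C(13,2)·(6)^2 = 78·36 = 2808.
  j = 3: C(13,3)·(6)^3 = 286·216 = 61776.
  V_q(n, t) = 1 + 78 + 2808 + 61776 = 64663.
Step 2: q^n = 7^13 = 96889010407.
Step 3: Hamming bound ⌊q^n / V_q(n,t)⌋ = ⌊96889010407/64663⌋ = 1498368.
Step 4: Compare |C| = 2695881 to 1498368: violated.
The claimed |C| lies above the Hamming bound, so no 7-ary code of length 13 with d ≥ 7 can have 2695881 codewords.


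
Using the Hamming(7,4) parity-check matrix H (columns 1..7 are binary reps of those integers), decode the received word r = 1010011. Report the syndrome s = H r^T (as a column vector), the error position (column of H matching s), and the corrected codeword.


s = (0, 1, 1)^T, error position = 3, corrected codeword c = 1000011

Compute s = H r^T mod 2 one row at a time:
  s_1 = 0 + 0 + 1 + 1 = 2 ≡ 0 (mod 2).
  s_2 = 0 + 1 + 1 + 1 = 3 ≡ 1 (mod 2).
  s_3 = 1 + 1 + 0 + 1 = 3 ≡ 1 (mod 2).
s = (0, 1, 1)^T — this equals column 3 of H (binary 011), so error is at position 3.
Correct: flip bit 3 of r = 1010011 to get c = 1000011.
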